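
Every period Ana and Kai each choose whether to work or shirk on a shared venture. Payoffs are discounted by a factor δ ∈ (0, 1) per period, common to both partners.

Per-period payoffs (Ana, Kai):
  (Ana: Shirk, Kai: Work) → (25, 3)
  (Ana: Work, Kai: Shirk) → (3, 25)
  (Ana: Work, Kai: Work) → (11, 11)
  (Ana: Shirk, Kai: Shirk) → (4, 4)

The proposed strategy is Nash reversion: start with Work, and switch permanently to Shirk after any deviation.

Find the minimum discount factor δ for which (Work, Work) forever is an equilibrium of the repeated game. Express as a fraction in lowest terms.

One-period gain from deviating is 25 − 11 = 14. The loss is 11 − 4 = 7 in every subsequent period, with present value 7·δ/(1−δ).
Deviation is unprofitable when 7·δ/(1−δ) ≥ 14, i.e. δ/(1−δ) ≥ 2.
Equivalently δ ≥ 14/(14+7) = 2/3.

2/3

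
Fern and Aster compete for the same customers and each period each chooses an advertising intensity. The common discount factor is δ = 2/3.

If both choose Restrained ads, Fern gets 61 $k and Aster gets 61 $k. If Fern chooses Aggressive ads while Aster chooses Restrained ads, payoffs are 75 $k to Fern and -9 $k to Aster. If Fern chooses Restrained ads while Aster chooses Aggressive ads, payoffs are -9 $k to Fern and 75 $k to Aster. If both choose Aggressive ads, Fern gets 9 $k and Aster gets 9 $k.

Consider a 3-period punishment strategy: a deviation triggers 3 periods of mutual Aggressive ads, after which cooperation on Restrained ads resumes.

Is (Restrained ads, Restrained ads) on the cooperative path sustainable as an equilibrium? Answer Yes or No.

Yes

A one-shot deviation gives 75 now, then 9 for 3 periods, then back to 61.
Gain from deviating: (75−61) today; loss: (61−9) in each of the next 3 periods.
No-deviation condition: (61−9)(δ+…+δ^3) ≥ 75−61, i.e. δ+…+δ^3 ≥ 7/26.
At δ = 2/3: δ+…+δ^3 = 1.4074 ≥ 0.2692.
So cooperation is sustainable.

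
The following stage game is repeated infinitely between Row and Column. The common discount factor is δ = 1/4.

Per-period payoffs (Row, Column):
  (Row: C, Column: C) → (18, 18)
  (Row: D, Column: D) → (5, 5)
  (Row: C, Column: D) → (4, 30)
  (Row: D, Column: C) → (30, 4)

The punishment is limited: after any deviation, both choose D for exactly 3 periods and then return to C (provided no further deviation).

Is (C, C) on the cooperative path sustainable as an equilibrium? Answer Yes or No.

IC: δ+…+δ^3 ≥ (30−18)/(18−5) = 12/13.
At δ = 1/4: partial sum = 0.3281 < 0.9231. Cooperation not sustainable.

No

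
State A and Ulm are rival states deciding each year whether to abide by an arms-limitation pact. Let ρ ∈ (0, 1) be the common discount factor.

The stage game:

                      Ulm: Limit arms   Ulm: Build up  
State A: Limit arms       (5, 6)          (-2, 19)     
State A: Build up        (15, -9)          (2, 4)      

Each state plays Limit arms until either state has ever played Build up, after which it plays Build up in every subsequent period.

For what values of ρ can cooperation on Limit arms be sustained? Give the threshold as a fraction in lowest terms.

For State A: deviation gain 15−5 = 10, per-period punishment loss 5−2 = 3. IC gives ρ ≥ 10/13.
For Ulm: gain 13, loss 2 per period, so ρ ≥ 13/15.
The tighter constraint is Ulm's, so cooperation needs ρ ≥ 13/15.

13/15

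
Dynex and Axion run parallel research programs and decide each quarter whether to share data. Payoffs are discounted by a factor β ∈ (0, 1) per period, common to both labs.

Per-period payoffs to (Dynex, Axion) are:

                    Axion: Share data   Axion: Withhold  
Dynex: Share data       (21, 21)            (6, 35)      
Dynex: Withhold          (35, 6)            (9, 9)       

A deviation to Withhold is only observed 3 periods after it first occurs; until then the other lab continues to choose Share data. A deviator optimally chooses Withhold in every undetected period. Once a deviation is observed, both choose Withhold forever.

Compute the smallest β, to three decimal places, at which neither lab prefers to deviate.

0.814

A deviator earns 35 for 3 periods, then 9 forever; cooperating earns 21 forever. Multiplying the IC by (1−β):
21 ≥ 35(1−β^3) + 9β^3, so 26·β^3 ≥ 14 and β^3 ≥ 7/13.
β ≥ (7/13)^(1/3) ≈ 0.814.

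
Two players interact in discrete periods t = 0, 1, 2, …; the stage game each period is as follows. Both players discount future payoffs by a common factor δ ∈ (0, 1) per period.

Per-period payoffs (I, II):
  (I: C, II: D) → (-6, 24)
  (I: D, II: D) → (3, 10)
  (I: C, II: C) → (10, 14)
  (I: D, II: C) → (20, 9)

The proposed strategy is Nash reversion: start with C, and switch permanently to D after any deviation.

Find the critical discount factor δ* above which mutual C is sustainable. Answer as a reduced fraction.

For I: deviation gain 20−10 = 10, per-period punishment loss 10−3 = 7. IC gives δ ≥ 10/17.
For II: gain 10, loss 4 per period, so δ ≥ 10/14 = 5/7.
The tighter constraint is II's, so cooperation needs δ ≥ 5/7.

5/7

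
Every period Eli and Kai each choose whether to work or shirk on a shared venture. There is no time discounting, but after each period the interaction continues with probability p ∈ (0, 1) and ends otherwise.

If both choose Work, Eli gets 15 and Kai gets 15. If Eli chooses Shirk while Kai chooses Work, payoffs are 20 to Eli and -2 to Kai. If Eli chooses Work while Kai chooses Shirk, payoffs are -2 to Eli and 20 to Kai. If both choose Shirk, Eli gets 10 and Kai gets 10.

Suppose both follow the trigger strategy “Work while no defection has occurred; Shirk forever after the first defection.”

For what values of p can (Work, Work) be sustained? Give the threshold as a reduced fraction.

1/2

Expected cooperation value is 15 + p·15 + p²·15 + … = 15/(1−p); deviation gives 20 + p·10/(1−p).
15 ≥ 20(1−p) + 10p ⇒ 10p ≥ 5 ⇒ p ≥ 5/10 = 1/2.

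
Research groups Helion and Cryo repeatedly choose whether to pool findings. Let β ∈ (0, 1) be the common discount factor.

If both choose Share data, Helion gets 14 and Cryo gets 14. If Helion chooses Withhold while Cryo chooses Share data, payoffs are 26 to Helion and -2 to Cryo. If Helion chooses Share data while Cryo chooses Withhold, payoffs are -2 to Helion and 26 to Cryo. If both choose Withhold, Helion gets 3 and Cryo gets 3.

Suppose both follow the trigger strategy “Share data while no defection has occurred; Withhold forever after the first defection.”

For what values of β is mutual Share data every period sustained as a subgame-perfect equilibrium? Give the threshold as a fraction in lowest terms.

Under grim trigger the critical discount factor is (T−C)/(T−P) with T = 26, C = 14, P = 3.
β* = (26−14)/(26−3) = 12/23.

12/23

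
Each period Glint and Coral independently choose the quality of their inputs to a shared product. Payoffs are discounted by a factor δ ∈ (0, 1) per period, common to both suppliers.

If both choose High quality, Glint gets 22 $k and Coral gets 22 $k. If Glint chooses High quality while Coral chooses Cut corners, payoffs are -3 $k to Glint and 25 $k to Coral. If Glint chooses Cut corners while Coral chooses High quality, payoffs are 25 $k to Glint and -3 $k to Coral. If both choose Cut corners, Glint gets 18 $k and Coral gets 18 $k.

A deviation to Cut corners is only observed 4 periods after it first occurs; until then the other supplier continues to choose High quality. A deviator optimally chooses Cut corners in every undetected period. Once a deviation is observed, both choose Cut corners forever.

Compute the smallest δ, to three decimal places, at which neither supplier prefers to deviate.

The best deviation is to choose Cut corners for all 4 undetected periods, earning 25 each, then 18 forever once detected.
Deviation value: 25(1−δ^4)/(1−δ) + 18δ^4/(1−δ); cooperation value: 22/(1−δ).
IC: 22 ≥ 25(1−δ^4) + 18δ^4 = 25 − 7δ^4.
So δ^4 ≥ 3/7, giving δ ≥ (3/7)^(1/4) ≈ 0.809.

0.809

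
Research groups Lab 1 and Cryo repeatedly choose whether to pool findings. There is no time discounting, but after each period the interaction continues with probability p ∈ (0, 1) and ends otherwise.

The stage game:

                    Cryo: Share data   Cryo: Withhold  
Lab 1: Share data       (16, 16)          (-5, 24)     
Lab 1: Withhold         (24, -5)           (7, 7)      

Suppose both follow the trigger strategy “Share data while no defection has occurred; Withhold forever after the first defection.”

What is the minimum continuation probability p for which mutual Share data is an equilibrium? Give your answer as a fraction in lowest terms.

8/17

With no time discounting, the continuation probability p plays the role of the discount factor.
Grim-trigger IC: 16/(1−p) ≥ 24 + 7p/(1−p) ⇒ p ≥ (24−16)/(24−7) = 8/17.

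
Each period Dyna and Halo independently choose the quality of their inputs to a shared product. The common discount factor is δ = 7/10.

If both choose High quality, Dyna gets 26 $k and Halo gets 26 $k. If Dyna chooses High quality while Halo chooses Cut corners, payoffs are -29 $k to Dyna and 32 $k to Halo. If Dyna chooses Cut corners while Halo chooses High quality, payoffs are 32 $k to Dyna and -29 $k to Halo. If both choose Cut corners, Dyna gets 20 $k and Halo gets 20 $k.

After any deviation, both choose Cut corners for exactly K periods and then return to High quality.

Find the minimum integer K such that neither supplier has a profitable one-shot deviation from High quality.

Need Σ_{k=1}^{K} δ^k ≥ (32−26)/(26−20) = 1.0000 at δ = 7/10.
At K = 1 the sum is 0.7000 < 1.0000; at K = 2 it is 1.1900 ≥ 1.0000.
So the minimum punishment length is K = 2.

2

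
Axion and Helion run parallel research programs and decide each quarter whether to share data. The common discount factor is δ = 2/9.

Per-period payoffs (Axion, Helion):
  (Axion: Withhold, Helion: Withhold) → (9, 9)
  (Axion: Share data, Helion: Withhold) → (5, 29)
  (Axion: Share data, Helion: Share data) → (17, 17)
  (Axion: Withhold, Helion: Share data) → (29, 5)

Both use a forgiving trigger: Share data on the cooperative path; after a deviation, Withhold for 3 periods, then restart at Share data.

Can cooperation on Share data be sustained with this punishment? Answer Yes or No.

No

A one-shot deviation gives 29 now, then 9 for 3 periods, then back to 17.
Gain from deviating: (29−17) today; loss: (17−9) in each of the next 3 periods.
No-deviation condition: (17−9)(δ+…+δ^3) ≥ 29−17, i.e. δ+…+δ^3 ≥ 3/2.
At δ = 2/9: δ+…+δ^3 = 0.2826 < 1.5000.
So cooperation is not sustainable.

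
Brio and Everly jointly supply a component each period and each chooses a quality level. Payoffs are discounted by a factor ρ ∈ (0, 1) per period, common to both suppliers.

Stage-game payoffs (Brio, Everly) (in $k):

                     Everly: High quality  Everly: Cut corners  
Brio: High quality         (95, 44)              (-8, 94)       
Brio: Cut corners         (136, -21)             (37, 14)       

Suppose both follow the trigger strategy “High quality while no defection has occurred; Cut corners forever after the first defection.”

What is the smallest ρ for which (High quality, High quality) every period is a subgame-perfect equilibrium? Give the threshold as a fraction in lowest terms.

Brio: cooperation gives 95 each period; deviation gives 136 once then 37 forever.
  95/(1−ρ) ≥ 136 + 37ρ/(1−ρ) ⇒ ρ ≥ 41/99.
Everly: cooperation gives 44 each period; deviation gives 94 once then 14 forever.
  ρ ≥ 50/80 = 5/8.
Both must hold, so the binding constraint is Everly's: ρ ≥ 5/8.

5/8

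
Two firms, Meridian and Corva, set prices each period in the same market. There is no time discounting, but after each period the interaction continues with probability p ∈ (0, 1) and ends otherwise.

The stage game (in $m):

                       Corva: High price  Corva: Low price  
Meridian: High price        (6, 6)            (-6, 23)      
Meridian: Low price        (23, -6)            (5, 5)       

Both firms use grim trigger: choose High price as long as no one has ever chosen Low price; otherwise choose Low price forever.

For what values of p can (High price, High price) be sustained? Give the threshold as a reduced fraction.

Expected cooperation value is 6 + p·6 + p²·6 + … = 6/(1−p); deviation gives 23 + p·5/(1−p).
6 ≥ 23(1−p) + 5p ⇒ 18p ≥ 17 ⇒ p ≥ 17/18.

17/18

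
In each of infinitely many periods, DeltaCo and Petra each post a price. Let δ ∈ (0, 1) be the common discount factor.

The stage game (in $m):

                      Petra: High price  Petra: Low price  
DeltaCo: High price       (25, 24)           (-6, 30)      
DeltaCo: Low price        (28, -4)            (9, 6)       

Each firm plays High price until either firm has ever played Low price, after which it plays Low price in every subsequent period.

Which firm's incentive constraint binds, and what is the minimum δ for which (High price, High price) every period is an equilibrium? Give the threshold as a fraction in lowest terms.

Petra; δ ≥ 1/4

DeltaCo: cooperation gives 25 each period; deviation gives 28 once then 9 forever.
  25/(1−δ) ≥ 28 + 9δ/(1−δ) ⇒ δ ≥ 3/19.
Petra: cooperation gives 24 each period; deviation gives 30 once then 6 forever.
  δ ≥ 6/24 = 1/4.
Both must hold, so the binding constraint is Petra's: δ ≥ 1/4.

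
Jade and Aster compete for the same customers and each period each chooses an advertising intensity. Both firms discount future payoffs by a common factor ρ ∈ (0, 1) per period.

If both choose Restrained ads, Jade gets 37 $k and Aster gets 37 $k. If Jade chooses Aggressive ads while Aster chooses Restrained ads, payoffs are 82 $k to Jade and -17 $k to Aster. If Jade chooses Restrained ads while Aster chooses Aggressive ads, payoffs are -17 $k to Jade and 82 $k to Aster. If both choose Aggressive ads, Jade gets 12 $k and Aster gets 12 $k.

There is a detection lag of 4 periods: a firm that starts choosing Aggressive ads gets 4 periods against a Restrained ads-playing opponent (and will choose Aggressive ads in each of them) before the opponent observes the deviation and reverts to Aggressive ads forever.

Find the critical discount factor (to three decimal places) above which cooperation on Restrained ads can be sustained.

0.895

Deviating for the 4 undetected periods gains 82−37 = 45 per period over cooperation, then loses 37−12 = 25 per period forever once punishment starts.
Gain: 45(1 + ρ + … + ρ^3); loss: 25·ρ^4/(1−ρ).
No profitable deviation ⇔ 45(1−ρ^4) ≤ 25·ρ^4, i.e. ρ^4 ≥ 45/(45+25) = 9/14.
Hence ρ ≥ (9/14)^(1/4) ≈ 0.895.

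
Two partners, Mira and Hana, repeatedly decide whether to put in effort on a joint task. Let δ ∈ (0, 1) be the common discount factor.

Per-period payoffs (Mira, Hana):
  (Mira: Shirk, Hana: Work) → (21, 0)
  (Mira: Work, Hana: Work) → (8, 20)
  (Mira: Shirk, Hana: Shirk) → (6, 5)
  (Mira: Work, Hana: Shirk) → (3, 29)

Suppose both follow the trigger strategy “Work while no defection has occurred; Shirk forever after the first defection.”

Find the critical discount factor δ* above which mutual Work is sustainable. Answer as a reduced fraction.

13/15

Mira's threshold: (21−8)/(21−6) = 13/15.
Hana's threshold: (29−20)/(29−5) = 3/8.
13/15 > 3/8, so Mira binds and δ* = 13/15.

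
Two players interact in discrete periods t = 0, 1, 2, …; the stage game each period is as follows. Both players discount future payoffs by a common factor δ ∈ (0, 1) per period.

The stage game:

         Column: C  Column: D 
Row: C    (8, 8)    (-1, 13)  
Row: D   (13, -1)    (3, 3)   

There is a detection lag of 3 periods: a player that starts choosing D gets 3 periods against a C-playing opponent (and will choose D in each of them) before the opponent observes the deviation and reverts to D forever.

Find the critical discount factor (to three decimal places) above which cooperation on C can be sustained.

The best deviation is to choose D for all 3 undetected periods, earning 13 each, then 3 forever once detected.
Deviation value: 13(1−δ^3)/(1−δ) + 3δ^3/(1−δ); cooperation value: 8/(1−δ).
IC: 8 ≥ 13(1−δ^3) + 3δ^3 = 13 − 10δ^3.
So δ^3 ≥ 5/10 = 1/2, giving δ ≥ (1/2)^(1/3) ≈ 0.794.

0.794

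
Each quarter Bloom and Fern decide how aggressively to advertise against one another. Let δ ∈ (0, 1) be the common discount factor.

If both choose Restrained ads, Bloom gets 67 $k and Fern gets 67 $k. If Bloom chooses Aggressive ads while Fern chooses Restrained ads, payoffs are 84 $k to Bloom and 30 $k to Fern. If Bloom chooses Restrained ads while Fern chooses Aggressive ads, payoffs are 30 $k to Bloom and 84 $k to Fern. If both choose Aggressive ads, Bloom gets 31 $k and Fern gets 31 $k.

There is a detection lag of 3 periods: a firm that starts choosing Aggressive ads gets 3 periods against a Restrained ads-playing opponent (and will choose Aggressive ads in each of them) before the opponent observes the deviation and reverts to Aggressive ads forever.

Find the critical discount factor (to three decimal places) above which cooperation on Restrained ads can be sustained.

A deviator earns 84 for 3 periods, then 31 forever; cooperating earns 67 forever. Multiplying the IC by (1−δ):
67 ≥ 84(1−δ^3) + 31δ^3, so 53·δ^3 ≥ 17 and δ^3 ≥ 17/53.
δ ≥ (17/53)^(1/3) ≈ 0.685.

0.685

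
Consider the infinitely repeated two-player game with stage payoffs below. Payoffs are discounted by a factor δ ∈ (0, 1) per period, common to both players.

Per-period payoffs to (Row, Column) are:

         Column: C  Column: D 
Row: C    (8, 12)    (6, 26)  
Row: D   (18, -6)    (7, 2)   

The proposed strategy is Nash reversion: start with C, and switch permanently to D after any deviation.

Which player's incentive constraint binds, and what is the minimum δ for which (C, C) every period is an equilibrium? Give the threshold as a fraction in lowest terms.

Row's threshold: (18−8)/(18−7) = 10/11.
Column's threshold: (26−12)/(26−2) = 7/12.
10/11 > 7/12, so Row binds and δ* = 10/11.

Row; δ ≥ 10/11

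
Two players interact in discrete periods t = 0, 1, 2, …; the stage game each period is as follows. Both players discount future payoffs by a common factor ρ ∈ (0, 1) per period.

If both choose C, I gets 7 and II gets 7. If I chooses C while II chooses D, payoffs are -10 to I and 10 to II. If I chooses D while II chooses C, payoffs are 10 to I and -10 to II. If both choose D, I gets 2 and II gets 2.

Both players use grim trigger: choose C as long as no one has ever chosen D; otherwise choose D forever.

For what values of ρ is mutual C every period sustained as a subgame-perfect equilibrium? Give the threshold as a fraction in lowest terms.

Cooperation forever yields 7 each period: 7/(1−ρ).
Deviating yields 10 once, then 2 forever: 10 + 2ρ/(1−ρ).
No profitable deviation requires 7/(1−ρ) ≥ 10 + 2ρ/(1−ρ).
Multiplying by (1−ρ): 7 ≥ 10(1−ρ) + 2ρ = 10 − 8ρ.
So 8ρ ≥ 3, i.e. ρ ≥ 3/8.

3/8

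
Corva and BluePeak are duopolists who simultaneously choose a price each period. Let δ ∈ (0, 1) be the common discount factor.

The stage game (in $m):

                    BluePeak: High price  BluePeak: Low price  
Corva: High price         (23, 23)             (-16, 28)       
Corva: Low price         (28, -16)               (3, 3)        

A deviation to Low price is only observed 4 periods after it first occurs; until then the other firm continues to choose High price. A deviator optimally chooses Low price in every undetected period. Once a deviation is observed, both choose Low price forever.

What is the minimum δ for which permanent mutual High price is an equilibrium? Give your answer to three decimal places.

Deviating for the 4 undetected periods gains 28−23 = 5 per period over cooperation, then loses 23−3 = 20 per period forever once punishment starts.
Gain: 5(1 + δ + … + δ^3); loss: 20·δ^4/(1−δ).
No profitable deviation ⇔ 5(1−δ^4) ≤ 20·δ^4, i.e. δ^4 ≥ 5/(5+20) = 1/5.
Hence δ ≥ (1/5)^(1/4) ≈ 0.669.

0.669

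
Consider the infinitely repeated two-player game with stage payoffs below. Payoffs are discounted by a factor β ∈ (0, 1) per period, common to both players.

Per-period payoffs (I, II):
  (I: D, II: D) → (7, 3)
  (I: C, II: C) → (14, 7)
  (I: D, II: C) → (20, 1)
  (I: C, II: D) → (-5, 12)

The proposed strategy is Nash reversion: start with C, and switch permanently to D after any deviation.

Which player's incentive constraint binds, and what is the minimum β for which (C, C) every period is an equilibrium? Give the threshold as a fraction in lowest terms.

I: cooperation gives 14 each period; deviation gives 20 once then 7 forever.
  14/(1−β) ≥ 20 + 7β/(1−β) ⇒ β ≥ 6/13.
II: cooperation gives 7 each period; deviation gives 12 once then 3 forever.
  β ≥ 5/9.
Both must hold, so the binding constraint is II's: β ≥ 5/9.

II; β ≥ 5/9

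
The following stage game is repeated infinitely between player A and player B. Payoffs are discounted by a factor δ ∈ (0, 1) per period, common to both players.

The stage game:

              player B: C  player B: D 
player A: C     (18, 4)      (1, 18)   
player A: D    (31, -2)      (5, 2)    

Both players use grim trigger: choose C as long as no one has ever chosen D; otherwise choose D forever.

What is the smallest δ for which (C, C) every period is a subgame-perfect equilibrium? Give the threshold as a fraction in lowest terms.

7/8

player A: cooperation gives 18 each period; deviation gives 31 once then 5 forever.
  18/(1−δ) ≥ 31 + 5δ/(1−δ) ⇒ δ ≥ 13/26 = 1/2.
player B: cooperation gives 4 each period; deviation gives 18 once then 2 forever.
  δ ≥ 14/16 = 7/8.
Both must hold, so the binding constraint is player B's: δ ≥ 7/8.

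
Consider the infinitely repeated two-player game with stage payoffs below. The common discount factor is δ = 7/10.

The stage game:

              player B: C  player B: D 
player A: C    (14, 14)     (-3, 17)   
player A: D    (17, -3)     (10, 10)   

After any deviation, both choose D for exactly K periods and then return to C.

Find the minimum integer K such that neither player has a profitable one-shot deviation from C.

No profitable deviation requires (14−10)(δ+…+δ^K) ≥ 17−14, i.e. δ+…+δ^K ≥ 3/4 ≈ 0.7500.
With δ = 7/10, the partial sums are K=1: 0.7000, K=2: 1.1900.
K = 2 is the first length at which the sum reaches 0.7500.

2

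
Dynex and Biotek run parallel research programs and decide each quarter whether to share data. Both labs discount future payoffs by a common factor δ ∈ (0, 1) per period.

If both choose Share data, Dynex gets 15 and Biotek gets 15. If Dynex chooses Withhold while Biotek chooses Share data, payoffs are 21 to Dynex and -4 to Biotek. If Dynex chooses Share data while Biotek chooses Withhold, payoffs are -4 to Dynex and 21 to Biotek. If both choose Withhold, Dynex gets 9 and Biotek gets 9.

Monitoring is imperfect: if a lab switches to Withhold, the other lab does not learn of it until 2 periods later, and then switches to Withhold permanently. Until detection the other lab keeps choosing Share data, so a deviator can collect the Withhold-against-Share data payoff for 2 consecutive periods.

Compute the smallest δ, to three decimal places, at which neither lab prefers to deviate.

A deviator earns 21 for 2 periods, then 9 forever; cooperating earns 15 forever. Multiplying the IC by (1−δ):
15 ≥ 21(1−δ^2) + 9δ^2, so 12·δ^2 ≥ 6 and δ^2 ≥ 1/2.
δ ≥ (1/2)^(1/2) ≈ 0.707.

0.707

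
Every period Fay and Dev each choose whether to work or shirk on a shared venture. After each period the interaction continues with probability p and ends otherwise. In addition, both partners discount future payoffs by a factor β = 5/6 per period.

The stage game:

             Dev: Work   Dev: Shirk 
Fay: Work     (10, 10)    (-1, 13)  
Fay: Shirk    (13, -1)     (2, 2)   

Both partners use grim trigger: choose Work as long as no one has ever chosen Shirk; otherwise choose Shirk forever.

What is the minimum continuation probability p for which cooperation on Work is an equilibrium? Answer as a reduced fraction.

Expected continuation weight on next period's payoff is β·p = 5/6·p, which plays the role of the discount factor.
Cooperation requires 5/6·p ≥ (13−10)/(13−2) = 3/11, hence p ≥ 18/55.

18/55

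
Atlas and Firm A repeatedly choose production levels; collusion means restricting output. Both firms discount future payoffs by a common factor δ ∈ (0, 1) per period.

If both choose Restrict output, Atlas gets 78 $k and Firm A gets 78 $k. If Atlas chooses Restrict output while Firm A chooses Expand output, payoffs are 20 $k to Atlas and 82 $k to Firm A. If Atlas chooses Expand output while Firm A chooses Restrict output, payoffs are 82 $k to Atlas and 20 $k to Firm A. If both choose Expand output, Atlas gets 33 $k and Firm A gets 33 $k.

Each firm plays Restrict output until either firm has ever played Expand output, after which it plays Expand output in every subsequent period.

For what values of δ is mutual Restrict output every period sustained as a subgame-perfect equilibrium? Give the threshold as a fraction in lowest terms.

4/49

Under grim trigger the critical discount factor is (T−C)/(T−P) with T = 82, C = 78, P = 33.
δ* = (82−78)/(82−33) = 4/49.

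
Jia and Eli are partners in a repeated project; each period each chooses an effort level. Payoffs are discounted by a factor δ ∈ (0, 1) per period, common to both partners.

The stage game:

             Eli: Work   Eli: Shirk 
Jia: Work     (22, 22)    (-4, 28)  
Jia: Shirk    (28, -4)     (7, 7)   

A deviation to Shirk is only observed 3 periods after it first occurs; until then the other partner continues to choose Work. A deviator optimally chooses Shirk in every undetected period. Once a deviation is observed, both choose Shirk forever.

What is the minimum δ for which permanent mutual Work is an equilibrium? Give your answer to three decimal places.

The best deviation is to choose Shirk for all 3 undetected periods, earning 28 each, then 7 forever once detected.
Deviation value: 28(1−δ^3)/(1−δ) + 7δ^3/(1−δ); cooperation value: 22/(1−δ).
IC: 22 ≥ 28(1−δ^3) + 7δ^3 = 28 − 21δ^3.
So δ^3 ≥ 6/21 = 2/7, giving δ ≥ (2/7)^(1/3) ≈ 0.659.

0.659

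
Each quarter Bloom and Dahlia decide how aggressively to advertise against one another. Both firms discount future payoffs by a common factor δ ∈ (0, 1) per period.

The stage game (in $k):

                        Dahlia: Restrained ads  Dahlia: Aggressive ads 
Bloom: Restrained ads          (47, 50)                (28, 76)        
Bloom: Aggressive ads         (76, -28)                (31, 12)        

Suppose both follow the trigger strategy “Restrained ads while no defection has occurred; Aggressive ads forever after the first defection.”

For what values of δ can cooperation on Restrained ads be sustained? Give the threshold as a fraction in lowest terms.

Bloom's threshold: (76−47)/(76−31) = 29/45.
Dahlia's threshold: (76−50)/(76−12) = 13/32.
29/45 > 13/32, so Bloom binds and δ* = 29/45.

29/45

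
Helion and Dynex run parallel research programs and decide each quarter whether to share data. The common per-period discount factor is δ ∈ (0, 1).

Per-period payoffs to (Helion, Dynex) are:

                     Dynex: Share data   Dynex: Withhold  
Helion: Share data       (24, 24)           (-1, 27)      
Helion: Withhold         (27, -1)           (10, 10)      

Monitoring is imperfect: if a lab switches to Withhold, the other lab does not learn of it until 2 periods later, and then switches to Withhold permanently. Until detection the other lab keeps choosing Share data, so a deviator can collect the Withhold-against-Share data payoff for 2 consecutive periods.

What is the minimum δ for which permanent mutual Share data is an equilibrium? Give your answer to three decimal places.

A deviator earns 27 for 2 periods, then 10 forever; cooperating earns 24 forever. Multiplying the IC by (1−δ):
24 ≥ 27(1−δ^2) + 10δ^2, so 17·δ^2 ≥ 3 and δ^2 ≥ 3/17.
δ ≥ (3/17)^(1/2) ≈ 0.420.

0.420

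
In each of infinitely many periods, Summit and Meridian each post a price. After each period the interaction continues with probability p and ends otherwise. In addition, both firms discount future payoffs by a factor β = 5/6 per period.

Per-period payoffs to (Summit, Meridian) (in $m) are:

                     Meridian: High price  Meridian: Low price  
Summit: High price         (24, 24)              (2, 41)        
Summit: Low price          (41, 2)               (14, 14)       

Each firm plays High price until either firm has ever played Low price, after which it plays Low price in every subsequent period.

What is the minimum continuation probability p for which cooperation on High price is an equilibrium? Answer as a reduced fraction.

34/45

With continuation probability p and discount β, the effective per-period discount factor is βp.
Grim-trigger IC: βp ≥ (41−24)/(41−14) = 17/27.
So p ≥ (17/27)/(5/6) = 34/45.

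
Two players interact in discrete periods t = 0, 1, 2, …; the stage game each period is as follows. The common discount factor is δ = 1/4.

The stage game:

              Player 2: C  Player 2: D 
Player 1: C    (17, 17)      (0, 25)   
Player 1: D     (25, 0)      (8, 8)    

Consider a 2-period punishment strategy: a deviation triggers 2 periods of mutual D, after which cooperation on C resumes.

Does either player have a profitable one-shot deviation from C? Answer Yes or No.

Yes

A one-shot deviation gives 25 now, then 8 for 2 periods, then back to 17.
Gain from deviating: (25−17) today; loss: (17−8) in each of the next 2 periods.
No-deviation condition: (17−8)(δ+…+δ^2) ≥ 25−17, i.e. δ+…+δ^2 ≥ 8/9.
At δ = 1/4: δ+…+δ^2 = 0.3125 < 0.8889.
So cooperation is not sustainable.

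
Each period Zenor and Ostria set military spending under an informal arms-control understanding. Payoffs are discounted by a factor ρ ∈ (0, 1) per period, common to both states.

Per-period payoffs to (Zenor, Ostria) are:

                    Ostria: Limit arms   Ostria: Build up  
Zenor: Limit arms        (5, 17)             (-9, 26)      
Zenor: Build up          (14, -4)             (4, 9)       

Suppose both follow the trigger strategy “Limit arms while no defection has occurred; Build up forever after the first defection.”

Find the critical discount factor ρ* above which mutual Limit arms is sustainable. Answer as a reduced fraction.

9/10

Zenor: cooperation gives 5 each period; deviation gives 14 once then 4 forever.
  5/(1−ρ) ≥ 14 + 4ρ/(1−ρ) ⇒ ρ ≥ 9/10.
Ostria: cooperation gives 17 each period; deviation gives 26 once then 9 forever.
  ρ ≥ 9/17.
Both must hold, so the binding constraint is Zenor's: ρ ≥ 9/10.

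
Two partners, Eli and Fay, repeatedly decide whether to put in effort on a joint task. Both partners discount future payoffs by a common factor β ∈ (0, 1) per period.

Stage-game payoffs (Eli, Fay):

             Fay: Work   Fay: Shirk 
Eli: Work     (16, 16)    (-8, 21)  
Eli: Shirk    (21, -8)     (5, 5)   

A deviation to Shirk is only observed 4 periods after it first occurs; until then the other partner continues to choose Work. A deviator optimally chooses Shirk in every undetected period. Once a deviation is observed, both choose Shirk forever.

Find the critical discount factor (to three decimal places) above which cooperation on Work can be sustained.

Deviating for the 4 undetected periods gains 21−16 = 5 per period over cooperation, then loses 16−5 = 11 per period forever once punishment starts.
Gain: 5(1 + β + … + β^3); loss: 11·β^4/(1−β).
No profitable deviation ⇔ 5(1−β^4) ≤ 11·β^4, i.e. β^4 ≥ 5/(5+11) = 5/16.
Hence β ≥ (5/16)^(1/4) ≈ 0.748.

0.748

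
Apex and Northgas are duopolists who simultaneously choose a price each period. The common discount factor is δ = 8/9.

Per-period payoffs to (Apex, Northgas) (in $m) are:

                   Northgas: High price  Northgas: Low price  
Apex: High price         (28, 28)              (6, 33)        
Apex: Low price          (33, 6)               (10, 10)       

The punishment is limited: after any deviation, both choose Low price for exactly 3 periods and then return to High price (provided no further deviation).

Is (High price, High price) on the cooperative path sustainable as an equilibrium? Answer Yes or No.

A one-shot deviation gives 33 now, then 10 for 3 periods, then back to 28.
Gain from deviating: (33−28) today; loss: (28−10) in each of the next 3 periods.
No-deviation condition: (28−10)(δ+…+δ^3) ≥ 33−28, i.e. δ+…+δ^3 ≥ 5/18.
At δ = 8/9: δ+…+δ^3 = 2.3813 ≥ 0.2778.
So cooperation is sustainable.

Yes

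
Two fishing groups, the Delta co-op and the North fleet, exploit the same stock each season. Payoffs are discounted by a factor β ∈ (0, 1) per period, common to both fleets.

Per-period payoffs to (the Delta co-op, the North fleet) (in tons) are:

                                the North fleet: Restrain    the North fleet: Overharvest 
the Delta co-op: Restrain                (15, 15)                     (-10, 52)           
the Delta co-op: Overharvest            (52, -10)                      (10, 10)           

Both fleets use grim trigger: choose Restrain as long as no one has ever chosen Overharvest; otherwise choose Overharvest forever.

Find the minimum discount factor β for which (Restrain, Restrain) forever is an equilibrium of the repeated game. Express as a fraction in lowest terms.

37/42

Under grim trigger the critical discount factor is (T−C)/(T−P) with T = 52, C = 15, P = 10.
β* = (52−15)/(52−10) = 37/42.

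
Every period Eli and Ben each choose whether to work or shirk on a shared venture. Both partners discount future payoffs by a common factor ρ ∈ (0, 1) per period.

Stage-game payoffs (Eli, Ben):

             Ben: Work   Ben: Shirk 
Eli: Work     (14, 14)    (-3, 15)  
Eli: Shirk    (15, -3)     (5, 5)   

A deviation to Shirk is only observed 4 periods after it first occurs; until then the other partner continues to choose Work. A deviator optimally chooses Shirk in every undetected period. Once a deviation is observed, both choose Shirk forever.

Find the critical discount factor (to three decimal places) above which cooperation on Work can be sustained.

0.562

Deviating for the 4 undetected periods gains 15−14 = 1 per period over cooperation, then loses 14−5 = 9 per period forever once punishment starts.
Gain: 1(1 + ρ + … + ρ^3); loss: 9·ρ^4/(1−ρ).
No profitable deviation ⇔ 1(1−ρ^4) ≤ 9·ρ^4, i.e. ρ^4 ≥ 1/(1+9) = 1/10.
Hence ρ ≥ (1/10)^(1/4) ≈ 0.562.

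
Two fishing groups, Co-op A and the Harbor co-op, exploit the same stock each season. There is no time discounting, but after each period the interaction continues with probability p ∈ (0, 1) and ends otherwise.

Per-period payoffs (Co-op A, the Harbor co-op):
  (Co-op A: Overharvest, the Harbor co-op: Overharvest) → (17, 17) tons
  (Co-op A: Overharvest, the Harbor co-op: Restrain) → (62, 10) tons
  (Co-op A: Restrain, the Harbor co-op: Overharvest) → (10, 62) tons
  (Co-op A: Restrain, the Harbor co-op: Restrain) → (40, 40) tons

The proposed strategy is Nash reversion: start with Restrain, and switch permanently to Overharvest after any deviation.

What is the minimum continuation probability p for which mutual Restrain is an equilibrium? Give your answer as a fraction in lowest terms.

22/45

Expected cooperation value is 40 + p·40 + p²·40 + … = 40/(1−p); deviation gives 62 + p·17/(1−p).
40 ≥ 62(1−p) + 17p ⇒ 45p ≥ 22 ⇒ p ≥ 22/45.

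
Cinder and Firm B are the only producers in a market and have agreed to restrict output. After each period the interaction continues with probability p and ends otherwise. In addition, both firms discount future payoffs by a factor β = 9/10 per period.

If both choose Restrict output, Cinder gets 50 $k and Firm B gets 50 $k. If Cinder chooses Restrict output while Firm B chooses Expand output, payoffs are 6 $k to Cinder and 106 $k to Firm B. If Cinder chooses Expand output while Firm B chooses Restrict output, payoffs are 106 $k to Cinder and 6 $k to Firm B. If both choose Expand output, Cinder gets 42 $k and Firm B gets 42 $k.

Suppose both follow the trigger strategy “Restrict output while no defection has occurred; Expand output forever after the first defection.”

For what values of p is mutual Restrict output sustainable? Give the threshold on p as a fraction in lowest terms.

Expected continuation weight on next period's payoff is β·p = 9/10·p, which plays the role of the discount factor.
Cooperation requires 9/10·p ≥ (106−50)/(106−42) = 7/8, hence p ≥ 35/36.

35/36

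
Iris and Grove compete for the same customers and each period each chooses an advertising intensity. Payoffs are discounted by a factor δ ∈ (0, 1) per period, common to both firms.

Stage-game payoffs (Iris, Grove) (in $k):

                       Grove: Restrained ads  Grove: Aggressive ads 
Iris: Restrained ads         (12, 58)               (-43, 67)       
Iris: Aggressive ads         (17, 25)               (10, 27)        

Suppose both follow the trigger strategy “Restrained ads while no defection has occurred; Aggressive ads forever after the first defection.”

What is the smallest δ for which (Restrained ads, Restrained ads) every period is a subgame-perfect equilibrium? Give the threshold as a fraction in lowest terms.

5/7

Iris's threshold: (17−12)/(17−10) = 5/7.
Grove's threshold: (67−58)/(67−27) = 9/40.
5/7 > 9/40, so Iris binds and δ* = 5/7.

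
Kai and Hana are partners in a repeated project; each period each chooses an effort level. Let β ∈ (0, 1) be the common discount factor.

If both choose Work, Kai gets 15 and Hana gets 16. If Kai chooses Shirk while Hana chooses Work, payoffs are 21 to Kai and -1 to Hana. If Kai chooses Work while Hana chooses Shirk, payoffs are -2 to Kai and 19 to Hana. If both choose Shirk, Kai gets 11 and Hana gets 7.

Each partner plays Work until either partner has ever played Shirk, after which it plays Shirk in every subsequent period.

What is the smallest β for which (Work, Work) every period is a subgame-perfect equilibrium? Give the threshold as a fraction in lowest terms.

3/5

Kai: cooperation gives 15 each period; deviation gives 21 once then 11 forever.
  15/(1−β) ≥ 21 + 11β/(1−β) ⇒ β ≥ 6/10 = 3/5.
Hana: cooperation gives 16 each period; deviation gives 19 once then 7 forever.
  β ≥ 3/12 = 1/4.
Both must hold, so the binding constraint is Kai's: β ≥ 3/5.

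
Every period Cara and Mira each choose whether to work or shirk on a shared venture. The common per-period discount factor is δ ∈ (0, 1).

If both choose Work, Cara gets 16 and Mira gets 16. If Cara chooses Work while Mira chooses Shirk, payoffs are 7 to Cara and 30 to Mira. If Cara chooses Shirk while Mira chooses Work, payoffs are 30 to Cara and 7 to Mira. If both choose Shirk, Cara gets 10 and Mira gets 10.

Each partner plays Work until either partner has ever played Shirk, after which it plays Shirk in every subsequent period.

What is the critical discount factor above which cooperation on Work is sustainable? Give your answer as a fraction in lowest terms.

One-period gain from deviating is 30 − 16 = 14. The loss is 16 − 10 = 6 in every subsequent period, with present value 6·δ/(1−δ).
Deviation is unprofitable when 6·δ/(1−δ) ≥ 14, i.e. δ/(1−δ) ≥ 7/3.
Equivalently δ ≥ 14/(14+6) = 7/10.

7/10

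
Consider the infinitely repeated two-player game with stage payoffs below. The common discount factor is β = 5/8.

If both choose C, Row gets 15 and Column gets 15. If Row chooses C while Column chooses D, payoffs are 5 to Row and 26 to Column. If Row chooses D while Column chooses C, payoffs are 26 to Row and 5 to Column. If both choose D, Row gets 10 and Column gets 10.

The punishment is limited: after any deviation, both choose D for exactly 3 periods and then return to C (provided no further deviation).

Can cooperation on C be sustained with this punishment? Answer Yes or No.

A one-shot deviation gives 26 now, then 10 for 3 periods, then back to 15.
Gain from deviating: (26−15) today; loss: (15−10) in each of the next 3 periods.
No-deviation condition: (15−10)(β+…+β^3) ≥ 26−15, i.e. β+…+β^3 ≥ 11/5.
At β = 5/8: β+…+β^3 = 1.2598 < 2.2000.
So cooperation is not sustainable.

No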